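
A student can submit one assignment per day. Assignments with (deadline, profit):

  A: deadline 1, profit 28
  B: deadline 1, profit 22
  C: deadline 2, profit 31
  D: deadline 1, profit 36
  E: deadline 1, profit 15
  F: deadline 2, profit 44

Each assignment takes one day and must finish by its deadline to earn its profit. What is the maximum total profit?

Take jobs in profit order; each goes to the latest open slot no later than its deadline.
By profit: F(d2,44), D(d1,36), C(d2,31), A(d1,28), B(d1,22), E(d1,15)
F→slot 2; D→slot 1; C skipped; A skipped; B skipped; E skipped.
Profit = 36 + 44 = 80

80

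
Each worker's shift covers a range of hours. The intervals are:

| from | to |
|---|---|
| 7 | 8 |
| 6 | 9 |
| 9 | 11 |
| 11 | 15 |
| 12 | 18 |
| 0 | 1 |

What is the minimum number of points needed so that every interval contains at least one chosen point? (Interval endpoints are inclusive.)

By right end: [0,1]  [7,8]  [6,9]  [9,11]  [11,15]  [12,18]
[0,1] uncovered → point at 1; [7,8] uncovered → point at 8; [9,11] uncovered → point at 11; [12,18] uncovered → point at 18.
Points: 1, 8, 11, 18 (4 total).

4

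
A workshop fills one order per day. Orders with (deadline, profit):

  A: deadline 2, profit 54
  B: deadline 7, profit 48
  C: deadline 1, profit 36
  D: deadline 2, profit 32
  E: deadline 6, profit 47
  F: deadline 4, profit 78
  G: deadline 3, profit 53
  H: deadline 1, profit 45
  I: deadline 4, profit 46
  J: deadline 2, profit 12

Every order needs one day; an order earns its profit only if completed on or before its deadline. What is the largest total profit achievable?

By profit: F(d4,78), A(d2,54), G(d3,53), B(d7,48), E(d6,47), I(d4,46), H(d1,45), C(d1,36), D(d2,32), J(d2,12)
F→slot 4; A→slot 2; G→slot 3; B→slot 7; E→slot 6; I→slot 1; H skipped; C skipped; D skipped; J skipped.
Profit = 46 + 54 + 53 + 78 + 47 + 48 = 326

326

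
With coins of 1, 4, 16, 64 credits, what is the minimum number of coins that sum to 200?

5

Use the largest denomination that fits, subtract, and repeat.
200 = 3×64 + 2×4
Total coins = 3 + 2 = 5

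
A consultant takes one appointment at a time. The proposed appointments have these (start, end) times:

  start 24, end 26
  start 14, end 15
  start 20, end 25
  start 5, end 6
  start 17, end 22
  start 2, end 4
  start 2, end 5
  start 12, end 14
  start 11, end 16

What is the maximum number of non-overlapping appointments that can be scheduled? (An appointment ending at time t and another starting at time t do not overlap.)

6

By end time: (2,4), (2,5), (5,6), (12,14), (14,15), (11,16), (17,22), (20,25), (24,26).
Pick (2,4); next start ≥ 4 → (5,6); next start ≥ 6 → (12,14); next start ≥ 14 → (14,15); next start ≥ 15 → (17,22); next start ≥ 22 → (24,26).
Selected 6 appointments.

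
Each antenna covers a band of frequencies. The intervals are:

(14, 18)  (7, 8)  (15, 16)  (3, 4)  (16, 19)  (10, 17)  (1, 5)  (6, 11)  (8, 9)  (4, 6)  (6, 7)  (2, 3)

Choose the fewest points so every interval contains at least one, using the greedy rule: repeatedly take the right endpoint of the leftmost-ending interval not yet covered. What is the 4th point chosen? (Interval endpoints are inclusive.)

16

Sort by right endpoint; whenever an interval is uncovered, place a point at its right end.
By right end: [2,3]  [3,4]  [1,5]  [4,6]  [6,7]  [7,8]  [8,9]  [6,11]  [15,16]  [10,17]  [14,18]  [16,19]
[2,3] uncovered → point at 3; [4,6] uncovered → point at 6; [7,8] uncovered → point at 8; [15,16] uncovered → point at 16.
Points: 3, 6, 8, 16 (4 total).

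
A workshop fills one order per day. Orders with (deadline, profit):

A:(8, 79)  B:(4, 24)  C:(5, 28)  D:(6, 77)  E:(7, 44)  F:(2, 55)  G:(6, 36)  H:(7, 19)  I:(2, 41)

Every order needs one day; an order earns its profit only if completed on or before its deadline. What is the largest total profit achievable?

384

Sort by profit descending; place each in the latest free slot ≤ its deadline.
Profit order: A=79 D=77 F=55 E=44 I=41 G=36 C=28 B=24 H=19
Assign: A→slot 8, D→slot 6, F→slot 2, E→slot 7, I→slot 1, G→slot 5, C→slot 4, B→slot 3, H skipped.
Slots: [1:I] [2:F] [3:B] [4:C] [5:G] [6:D] [7:E] [8:A]
Profit = 41 + 55 + 24 + 28 + 36 + 77 + 44 + 79 = 384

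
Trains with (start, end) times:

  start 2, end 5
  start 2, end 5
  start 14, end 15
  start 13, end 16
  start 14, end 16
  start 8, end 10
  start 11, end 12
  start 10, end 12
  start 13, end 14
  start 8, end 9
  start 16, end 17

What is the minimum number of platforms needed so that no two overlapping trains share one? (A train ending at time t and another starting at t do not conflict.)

starts: [2, 2, 8, 8, 10, 11, 13, 13, 14, 14, 16]
ends:   [5, 5, 9, 10, 12, 12, 14, 15, 16, 16, 17]
s2→1 s2→2 e5→1 e5→0 s8→1 s8→2 e9→1 e10→0 s10→1 s11→2 e12→1 e12→0 s13→1 s13→2 e14→1 s14→2 s14→3  — peak 3.

3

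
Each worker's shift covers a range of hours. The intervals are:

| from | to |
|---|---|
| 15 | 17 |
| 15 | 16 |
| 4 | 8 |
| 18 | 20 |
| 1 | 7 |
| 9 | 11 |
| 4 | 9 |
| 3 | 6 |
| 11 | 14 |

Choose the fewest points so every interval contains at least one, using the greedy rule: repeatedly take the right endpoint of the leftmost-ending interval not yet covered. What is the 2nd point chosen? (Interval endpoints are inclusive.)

11

Sort by right endpoint; whenever an interval is uncovered, place a point at its right end.
By right end: [3,6]  [1,7]  [4,8]  [4,9]  [9,11]  [11,14]  [15,16]  [15,17]  [18,20]
[3,6] uncovered → point at 6; [9,11] uncovered → point at 11; [15,16] uncovered → point at 16; [18,20] uncovered → point at 20.
Points: 6, 11, 16, 20 (4 total).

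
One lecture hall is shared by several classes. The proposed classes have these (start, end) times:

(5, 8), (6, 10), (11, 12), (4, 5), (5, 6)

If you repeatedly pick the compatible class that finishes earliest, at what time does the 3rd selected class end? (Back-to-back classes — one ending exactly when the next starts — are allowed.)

Order by finish time; keep every interval that doesn't clash with the previous kept one.
Sorted by end: (4,5)  (5,6)  (5,8)  (6,10)  (11,12)
take (4,5); take (5,6); skip (5,8); take (6,10); take (11,12).
Selected: (4,5) (5,6) (6,10) (11,12)

10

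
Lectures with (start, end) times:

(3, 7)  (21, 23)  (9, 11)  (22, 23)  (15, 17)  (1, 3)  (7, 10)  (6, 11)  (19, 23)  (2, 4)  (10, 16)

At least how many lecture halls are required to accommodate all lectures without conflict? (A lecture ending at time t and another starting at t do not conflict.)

The answer is the maximum number of intervals overlapping at any instant.
starts: [1, 2, 3, 6, 7, 9, 10, 15, 19, 21, 22]
ends:   [3, 4, 7, 10, 11, 11, 16, 17, 23, 23, 23]
s1→1 s2→2 e3→1 s3→2 e4→1 s6→2 e7→1 s7→2 s9→3  — peak 3.

3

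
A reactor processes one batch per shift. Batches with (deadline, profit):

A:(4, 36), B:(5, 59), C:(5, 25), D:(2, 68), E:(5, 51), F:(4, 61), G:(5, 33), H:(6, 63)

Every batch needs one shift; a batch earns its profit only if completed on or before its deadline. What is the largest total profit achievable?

338

Sort by profit descending; place each in the latest free slot ≤ its deadline.
By profit: D(d2,68), H(d6,63), F(d4,61), B(d5,59), E(d5,51), A(d4,36), G(d5,33), C(d5,25)
D→slot 2; H→slot 6; F→slot 4; B→slot 5; E→slot 3; A→slot 1; G skipped; C skipped.
Profit = 36 + 68 + 51 + 61 + 59 + 63 = 338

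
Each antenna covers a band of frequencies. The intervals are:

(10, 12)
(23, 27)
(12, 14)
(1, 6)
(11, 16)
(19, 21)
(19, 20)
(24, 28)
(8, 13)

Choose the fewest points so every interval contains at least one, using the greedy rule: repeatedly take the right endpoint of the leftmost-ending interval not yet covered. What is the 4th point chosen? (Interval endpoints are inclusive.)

Sort by right endpoint; whenever an interval is uncovered, place a point at its right end.
Sorted: [1,6] [10,12] [8,13] [12,14] [11,16] [19,20] [19,21] [23,27] [24,28]
{[1,6]} hit by 6; {[10,12],[8,13],[12,14],[11,16]} hit by 12; {[19,20],[19,21]} hit by 20; {[23,27],[24,28]} hit by 27.
Points: 6, 12, 20, 27 (4 total).

27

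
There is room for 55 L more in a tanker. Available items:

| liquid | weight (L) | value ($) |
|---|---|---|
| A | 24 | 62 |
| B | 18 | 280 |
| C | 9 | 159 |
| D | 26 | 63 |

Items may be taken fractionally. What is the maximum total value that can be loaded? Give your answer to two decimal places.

510.69

Greedy by value/weight ratio, highest first.
Ratios (sorted): C 17.67, B 15.56, A 2.58, D 2.42
take C (9 @ 159); take B (18 @ 280); take A (24 @ 62); take 4/26 of D → 9.69. Capacity used 55/55.
Total value = 510.69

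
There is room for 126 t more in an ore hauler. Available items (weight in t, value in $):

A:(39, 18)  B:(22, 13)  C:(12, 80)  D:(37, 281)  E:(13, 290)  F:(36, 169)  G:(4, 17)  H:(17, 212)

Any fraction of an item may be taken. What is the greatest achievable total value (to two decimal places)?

1053.14

Greedy by value/weight ratio, highest first.
Ratios (sorted): E 22.31, H 12.47, D 7.59, C 6.67, F 4.69, G 4.25, B 0.59, A 0.46
take E (13 @ 290); take H (17 @ 212); take D (37 @ 281); take C (12 @ 80); take F (36 @ 169); take G (4 @ 17); take 7/22 of B → 4.14. Capacity used 126/126.
Total value = 1053.14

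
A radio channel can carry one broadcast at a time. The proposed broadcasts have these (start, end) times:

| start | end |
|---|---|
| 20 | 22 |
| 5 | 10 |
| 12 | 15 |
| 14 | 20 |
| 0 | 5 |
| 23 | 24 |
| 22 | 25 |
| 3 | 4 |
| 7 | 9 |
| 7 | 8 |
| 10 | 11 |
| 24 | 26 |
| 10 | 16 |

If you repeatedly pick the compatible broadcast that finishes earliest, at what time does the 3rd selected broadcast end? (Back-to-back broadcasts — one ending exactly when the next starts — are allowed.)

11

Greedy by earliest finish: after sorting by end time, pick each interval compatible with the last pick.
By end time: (3,4), (0,5), (7,8), (7,9), (5,10), (10,11), (12,15), (10,16), (14,20), (20,22), (23,24), (22,25), (24,26).
Pick (3,4); next start ≥ 4 → (7,8); next start ≥ 8 → (10,11); next start ≥ 11 → (12,15); next start ≥ 15 → (20,22); next start ≥ 22 → (23,24); next start ≥ 24 → (24,26).
Selected: (3,4) (7,8) (10,11) (12,15) (20,22) (23,24) (24,26)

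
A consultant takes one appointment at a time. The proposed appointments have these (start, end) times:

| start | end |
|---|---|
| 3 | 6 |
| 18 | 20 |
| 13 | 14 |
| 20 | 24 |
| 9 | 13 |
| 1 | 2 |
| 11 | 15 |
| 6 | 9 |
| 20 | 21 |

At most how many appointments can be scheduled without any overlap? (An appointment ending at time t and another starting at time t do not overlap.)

Order by finish time; keep every interval that doesn't clash with the previous kept one.
By end time: (1,2), (3,6), (6,9), (9,13), (13,14), (11,15), (18,20), (20,21), (20,24).
Pick (1,2); next start ≥ 2 → (3,6); next start ≥ 6 → (6,9); next start ≥ 9 → (9,13); next start ≥ 13 → (13,14); next start ≥ 14 → (18,20); next start ≥ 20 → (20,21).
Selected 7 appointments.

7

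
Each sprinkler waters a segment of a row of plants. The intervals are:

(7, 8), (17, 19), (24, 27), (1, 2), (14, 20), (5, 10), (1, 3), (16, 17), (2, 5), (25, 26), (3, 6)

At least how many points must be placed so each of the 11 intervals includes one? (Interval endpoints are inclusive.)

5

By right end: [1,2]  [1,3]  [2,5]  [3,6]  [7,8]  [5,10]  [16,17]  [17,19]  [14,20]  [25,26]  [24,27]
[1,2] uncovered → point at 2; [3,6] uncovered → point at 6; [7,8] uncovered → point at 8; [16,17] uncovered → point at 17; [25,26] uncovered → point at 26.
Points: 2, 6, 8, 17, 26 (5 total).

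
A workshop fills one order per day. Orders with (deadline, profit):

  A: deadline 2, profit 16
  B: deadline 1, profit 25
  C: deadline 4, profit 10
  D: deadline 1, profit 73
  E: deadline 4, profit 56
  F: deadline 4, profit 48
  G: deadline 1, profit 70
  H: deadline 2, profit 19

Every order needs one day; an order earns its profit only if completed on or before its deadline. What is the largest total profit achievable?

196

By profit: D(d1,73), G(d1,70), E(d4,56), F(d4,48), B(d1,25), H(d2,19), A(d2,16), C(d4,10)
D→slot 1; G skipped; E→slot 4; F→slot 3; B skipped; H→slot 2; A skipped; C skipped.
Profit = 73 + 19 + 48 + 56 = 196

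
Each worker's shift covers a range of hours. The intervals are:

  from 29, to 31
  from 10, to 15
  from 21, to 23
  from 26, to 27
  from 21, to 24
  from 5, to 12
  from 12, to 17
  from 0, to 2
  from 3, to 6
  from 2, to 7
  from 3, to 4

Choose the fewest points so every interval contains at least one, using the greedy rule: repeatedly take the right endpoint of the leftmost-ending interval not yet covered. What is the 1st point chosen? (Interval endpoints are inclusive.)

2

Sorted: [0,2] [3,4] [3,6] [2,7] [5,12] [10,15] [12,17] [21,23] [21,24] [26,27] [29,31]
{[0,2]} hit by 2; {[3,4],[3,6],[2,7]} hit by 4; {[5,12],[10,15],[12,17]} hit by 12; {[21,23],[21,24]} hit by 23; {[26,27]} hit by 27; {[29,31]} hit by 31.
Points: 2, 4, 12, 23, 27, 31 (6 total).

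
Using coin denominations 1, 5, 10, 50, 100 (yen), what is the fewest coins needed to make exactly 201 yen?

Greedy: take as many of the largest coin as possible, then repeat with the remainder.
201 = 2×100 + 1×1
Total coins = 2 + 1 = 3

3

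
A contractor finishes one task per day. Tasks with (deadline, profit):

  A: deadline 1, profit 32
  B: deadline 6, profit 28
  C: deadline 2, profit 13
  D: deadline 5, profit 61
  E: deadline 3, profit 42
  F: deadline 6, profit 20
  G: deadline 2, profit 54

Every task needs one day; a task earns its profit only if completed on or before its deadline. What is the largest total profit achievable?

Take jobs in profit order; each goes to the latest open slot no later than its deadline.
By profit: D(d5,61), G(d2,54), E(d3,42), A(d1,32), B(d6,28), F(d6,20), C(d2,13)
D→slot 5; G→slot 2; E→slot 3; A→slot 1; B→slot 6; F→slot 4; C skipped.
Profit = 32 + 54 + 42 + 20 + 61 + 28 = 237

237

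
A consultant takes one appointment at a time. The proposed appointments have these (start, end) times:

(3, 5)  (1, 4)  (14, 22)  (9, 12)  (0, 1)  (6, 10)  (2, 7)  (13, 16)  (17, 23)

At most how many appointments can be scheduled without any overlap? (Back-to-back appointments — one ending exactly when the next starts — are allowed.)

5

Greedy by earliest finish: after sorting by end time, pick each interval compatible with the last pick.
By end time: (0,1), (1,4), (3,5), (2,7), (6,10), (9,12), (13,16), (14,22), (17,23).
Pick (0,1); next start ≥ 1 → (1,4); next start ≥ 4 → (6,10); next start ≥ 10 → (13,16); next start ≥ 16 → (17,23).
Selected 5 appointments.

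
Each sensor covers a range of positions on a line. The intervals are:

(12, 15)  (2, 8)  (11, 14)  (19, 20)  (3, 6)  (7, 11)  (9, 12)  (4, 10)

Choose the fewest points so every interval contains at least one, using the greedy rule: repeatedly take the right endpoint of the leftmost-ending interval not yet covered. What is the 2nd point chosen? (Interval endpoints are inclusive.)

Sorted: [3,6] [2,8] [4,10] [7,11] [9,12] [11,14] [12,15] [19,20]
{[3,6],[2,8],[4,10]} hit by 6; {[7,11],[9,12],[11,14]} hit by 11; {[12,15]} hit by 15; {[19,20]} hit by 20.
Points: 6, 11, 15, 20 (4 total).

11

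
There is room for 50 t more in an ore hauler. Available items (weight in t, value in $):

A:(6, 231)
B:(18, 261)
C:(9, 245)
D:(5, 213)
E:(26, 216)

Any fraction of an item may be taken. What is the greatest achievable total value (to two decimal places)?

Greedy by value/weight ratio, highest first.
Order: D (213/5=42.60) > A (231/6=38.50) > C (245/9=27.22) > B (261/18=14.50) > E (216/26=8.31)
Fill: take D (5 @ 213) → take A (6 @ 231) → take C (9 @ 245) → take B (18 @ 261) → take 12/26 of E → 99.69; 50/50 used.
Total value = 1049.69

1049.69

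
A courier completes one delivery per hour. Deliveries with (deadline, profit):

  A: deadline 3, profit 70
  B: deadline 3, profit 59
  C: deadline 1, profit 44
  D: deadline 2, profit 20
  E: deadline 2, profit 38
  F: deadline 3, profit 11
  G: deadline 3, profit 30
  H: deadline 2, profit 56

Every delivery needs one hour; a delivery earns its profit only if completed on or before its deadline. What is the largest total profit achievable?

Sort by profit descending; place each in the latest free slot ≤ its deadline.
Profit order: A=70 B=59 H=56 C=44 E=38 G=30 D=20 F=11
Assign: A→slot 3, B→slot 2, H→slot 1, C skipped, E skipped, G skipped, D skipped, F skipped.
Slots: [1:H] [2:B] [3:A]
Profit = 56 + 59 + 70 = 185

185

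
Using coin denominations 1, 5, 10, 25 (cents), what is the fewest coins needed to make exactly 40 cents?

3

Use the largest denomination that fits, subtract, and repeat.
40 = 1×25 + 1×10 + 1×5
Total coins = 1 + 1 + 1 = 3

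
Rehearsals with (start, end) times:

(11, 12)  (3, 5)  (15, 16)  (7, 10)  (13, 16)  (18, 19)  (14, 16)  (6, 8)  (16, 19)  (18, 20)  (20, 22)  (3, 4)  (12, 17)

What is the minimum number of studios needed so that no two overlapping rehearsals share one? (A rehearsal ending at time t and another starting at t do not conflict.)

Count concurrent intervals with a sweep; the peak is the room count.
Events (time:±→running): 3:+→1 3:+→2 4:-→1 5:-→0 6:+→1 7:+→2 8:-→1 10:-→0 11:+→1 12:-→0 12:+→1 13:+→2 14:+→3 15:+→4 … peak 4.

4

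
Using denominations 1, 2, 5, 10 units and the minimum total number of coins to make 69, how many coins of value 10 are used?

Greedy: take as many of the largest coin as possible, then repeat with the remainder.
69 − 6×10→9 − 1×5→4 − 2×2→0
Count of 10: 6

6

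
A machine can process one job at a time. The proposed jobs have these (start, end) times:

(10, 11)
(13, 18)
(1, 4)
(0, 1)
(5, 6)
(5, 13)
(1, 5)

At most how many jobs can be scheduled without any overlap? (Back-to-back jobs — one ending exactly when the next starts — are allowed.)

5

Order by finish time; keep every interval that doesn't clash with the previous kept one.
Sorted by end: (0,1)  (1,4)  (1,5)  (5,6)  (10,11)  (5,13)  (13,18)
take (0,1); take (1,4); take (5,6); take (10,11); take (13,18).
Selected 5 jobs.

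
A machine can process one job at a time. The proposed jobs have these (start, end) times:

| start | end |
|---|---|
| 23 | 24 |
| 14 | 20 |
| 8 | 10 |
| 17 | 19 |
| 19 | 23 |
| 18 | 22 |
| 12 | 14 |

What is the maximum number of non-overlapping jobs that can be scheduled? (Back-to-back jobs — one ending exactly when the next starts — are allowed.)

Sorted by end: (8,10)  (12,14)  (17,19)  (14,20)  (18,22)  (19,23)  (23,24)
take (8,10); take (12,14); take (17,19); skip (18,22); take (19,23); take (23,24).
Selected 5 jobs.

5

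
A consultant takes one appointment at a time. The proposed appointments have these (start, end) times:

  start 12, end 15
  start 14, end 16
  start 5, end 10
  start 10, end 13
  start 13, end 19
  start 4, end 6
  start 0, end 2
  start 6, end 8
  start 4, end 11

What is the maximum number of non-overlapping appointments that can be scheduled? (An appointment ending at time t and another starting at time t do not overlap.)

By end time: (0,2), (4,6), (6,8), (5,10), (4,11), (10,13), (12,15), (14,16), (13,19).
Pick (0,2); next start ≥ 2 → (4,6); next start ≥ 6 → (6,8); next start ≥ 8 → (10,13); next start ≥ 13 → (14,16).
Selected 5 appointments.

5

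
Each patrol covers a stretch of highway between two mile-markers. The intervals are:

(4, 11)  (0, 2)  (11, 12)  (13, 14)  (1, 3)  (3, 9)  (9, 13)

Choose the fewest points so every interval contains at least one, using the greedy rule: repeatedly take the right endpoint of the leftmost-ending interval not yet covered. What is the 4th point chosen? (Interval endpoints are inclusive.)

Sorted: [0,2] [1,3] [3,9] [4,11] [11,12] [9,13] [13,14]
{[0,2],[1,3]} hit by 2; {[3,9],[4,11]} hit by 9; {[11,12],[9,13]} hit by 12; {[13,14]} hit by 14.
Points: 2, 9, 12, 14 (4 total).

14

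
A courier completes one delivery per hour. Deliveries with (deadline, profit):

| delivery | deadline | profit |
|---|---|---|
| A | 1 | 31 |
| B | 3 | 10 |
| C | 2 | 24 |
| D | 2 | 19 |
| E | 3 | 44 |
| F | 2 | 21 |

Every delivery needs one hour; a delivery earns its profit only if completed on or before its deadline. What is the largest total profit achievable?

By profit: E(d3,44), A(d1,31), C(d2,24), F(d2,21), D(d2,19), B(d3,10)
E→slot 3; A→slot 1; C→slot 2; F skipped; D skipped; B skipped.
Profit = 31 + 24 + 44 = 99

99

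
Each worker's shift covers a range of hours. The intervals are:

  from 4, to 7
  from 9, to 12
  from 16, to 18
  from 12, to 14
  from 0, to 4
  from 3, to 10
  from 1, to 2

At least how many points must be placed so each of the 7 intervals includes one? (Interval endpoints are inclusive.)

Process intervals by earliest right end; each time one isn't hit yet, stab at its right endpoint.
By right end: [1,2]  [0,4]  [4,7]  [3,10]  [9,12]  [12,14]  [16,18]
[1,2] uncovered → point at 2; [4,7] uncovered → point at 7; [9,12] uncovered → point at 12; [16,18] uncovered → point at 18.
Points: 2, 7, 12, 18 (4 total).

4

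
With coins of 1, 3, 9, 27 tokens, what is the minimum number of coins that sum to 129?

7

129 − 4×27→21 − 2×9→3 − 1×3→0
Total coins = 4 + 2 + 1 = 7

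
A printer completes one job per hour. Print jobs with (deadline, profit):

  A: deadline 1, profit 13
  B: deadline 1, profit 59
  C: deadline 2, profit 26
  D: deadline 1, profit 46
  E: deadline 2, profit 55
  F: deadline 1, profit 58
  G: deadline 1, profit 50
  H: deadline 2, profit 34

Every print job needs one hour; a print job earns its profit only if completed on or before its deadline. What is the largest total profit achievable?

Take jobs in profit order; each goes to the latest open slot no later than its deadline.
Profit order: B=59 F=58 E=55 G=50 D=46 H=34 C=26 A=13
Assign: B→slot 1, F skipped, E→slot 2, G skipped, D skipped, H skipped, C skipped, A skipped.
Slots: [1:B] [2:E]
Profit = 59 + 55 = 114

114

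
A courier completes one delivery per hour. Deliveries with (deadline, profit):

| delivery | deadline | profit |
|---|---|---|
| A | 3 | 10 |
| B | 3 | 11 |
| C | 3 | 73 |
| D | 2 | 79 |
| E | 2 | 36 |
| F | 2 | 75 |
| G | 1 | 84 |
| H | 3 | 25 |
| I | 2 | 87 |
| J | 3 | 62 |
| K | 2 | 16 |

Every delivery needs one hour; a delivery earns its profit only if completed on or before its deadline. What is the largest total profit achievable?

Profit order: I=87 G=84 D=79 F=75 C=73 J=62 E=36 H=25 K=16 B=11 A=10
Assign: I→slot 2, G→slot 1, D skipped, F skipped, C→slot 3, J skipped, E skipped, H skipped, K skipped, B skipped, A skipped.
Slots: [1:G] [2:I] [3:C]
Profit = 84 + 87 + 73 = 244

244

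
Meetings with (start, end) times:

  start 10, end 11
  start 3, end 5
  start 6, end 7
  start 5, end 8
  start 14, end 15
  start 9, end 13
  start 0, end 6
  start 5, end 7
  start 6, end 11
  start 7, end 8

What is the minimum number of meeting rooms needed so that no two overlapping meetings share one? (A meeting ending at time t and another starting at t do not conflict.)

4

starts: [0, 3, 5, 5, 6, 6, 7, 9, 10, 14]
ends:   [5, 6, 7, 7, 8, 8, 11, 11, 13, 15]
s0→1 s3→2 e5→1 s5→2 s5→3 e6→2 s6→3 s6→4  — peak 4.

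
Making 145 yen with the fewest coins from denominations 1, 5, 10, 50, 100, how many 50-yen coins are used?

0

145 = 1×100 + 4×10 + 1×5
Count of 50: 0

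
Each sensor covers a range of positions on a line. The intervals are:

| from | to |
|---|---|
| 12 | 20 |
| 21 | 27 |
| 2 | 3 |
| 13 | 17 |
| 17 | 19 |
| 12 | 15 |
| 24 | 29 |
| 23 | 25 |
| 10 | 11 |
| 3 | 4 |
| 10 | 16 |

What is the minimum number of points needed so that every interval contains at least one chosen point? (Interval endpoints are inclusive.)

By right end: [2,3]  [3,4]  [10,11]  [12,15]  [10,16]  [13,17]  [17,19]  [12,20]  [23,25]  [21,27]  [24,29]
[2,3] uncovered → point at 3; [10,11] uncovered → point at 11; [12,15] uncovered → point at 15; [17,19] uncovered → point at 19; [23,25] uncovered → point at 25.
Points: 3, 11, 15, 19, 25 (5 total).

5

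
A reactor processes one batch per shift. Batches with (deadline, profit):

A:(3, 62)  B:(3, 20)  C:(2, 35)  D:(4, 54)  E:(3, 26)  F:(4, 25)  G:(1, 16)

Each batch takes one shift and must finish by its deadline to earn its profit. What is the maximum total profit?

177

Sort by profit descending; place each in the latest free slot ≤ its deadline.
By profit: A(d3,62), D(d4,54), C(d2,35), E(d3,26), F(d4,25), B(d3,20), G(d1,16)
A→slot 3; D→slot 4; C→slot 2; E→slot 1; F skipped; B skipped; G skipped.
Profit = 26 + 35 + 62 + 54 = 177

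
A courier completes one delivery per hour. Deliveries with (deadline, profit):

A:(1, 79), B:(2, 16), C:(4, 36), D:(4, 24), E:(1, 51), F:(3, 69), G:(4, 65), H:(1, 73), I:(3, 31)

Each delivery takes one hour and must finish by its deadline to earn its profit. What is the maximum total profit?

Profit order: A=79 H=73 F=69 G=65 E=51 C=36 I=31 D=24 B=16
Assign: A→slot 1, H skipped, F→slot 3, G→slot 4, E skipped, C→slot 2, I skipped, D skipped, B skipped.
Slots: [1:A] [2:C] [3:F] [4:G]
Profit = 79 + 36 + 69 + 65 = 249

249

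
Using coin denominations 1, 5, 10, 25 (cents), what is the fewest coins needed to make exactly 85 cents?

Greedy: take as many of the largest coin as possible, then repeat with the remainder.
85 = 3×25 + 1×10
Total coins = 3 + 1 = 4

4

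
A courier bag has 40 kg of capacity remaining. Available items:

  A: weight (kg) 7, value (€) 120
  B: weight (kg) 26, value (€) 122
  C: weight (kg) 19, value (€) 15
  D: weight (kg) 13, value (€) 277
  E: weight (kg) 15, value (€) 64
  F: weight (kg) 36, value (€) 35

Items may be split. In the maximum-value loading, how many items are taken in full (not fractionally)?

Sort by value per unit weight and fill in that order.
Ratios (sorted): D 21.31, A 17.14, B 4.69, E 4.27, F 0.97, C 0.79
take D (13 @ 277); take A (7 @ 120); take 20/26 of B → 93.85. Capacity used 40/40.
2 item(s) taken whole; one partial (take 20/26 of B).

2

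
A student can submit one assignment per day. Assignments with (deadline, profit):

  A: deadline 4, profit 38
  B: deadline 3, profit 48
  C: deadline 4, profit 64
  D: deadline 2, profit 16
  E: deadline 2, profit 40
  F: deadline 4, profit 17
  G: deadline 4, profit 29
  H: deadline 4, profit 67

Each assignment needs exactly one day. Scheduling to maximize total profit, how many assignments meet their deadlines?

4

By profit: H(d4,67), C(d4,64), B(d3,48), E(d2,40), A(d4,38), G(d4,29), F(d4,17), D(d2,16)
H→slot 4; C→slot 3; B→slot 2; E→slot 1; A skipped; G skipped; F skipped; D skipped.
4 of 8 scheduled.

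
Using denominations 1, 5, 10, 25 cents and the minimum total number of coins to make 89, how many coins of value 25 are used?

Greedy: take as many of the largest coin as possible, then repeat with the remainder.
89 = 3×25 + 1×10 + 4×1
Count of 25: 3

3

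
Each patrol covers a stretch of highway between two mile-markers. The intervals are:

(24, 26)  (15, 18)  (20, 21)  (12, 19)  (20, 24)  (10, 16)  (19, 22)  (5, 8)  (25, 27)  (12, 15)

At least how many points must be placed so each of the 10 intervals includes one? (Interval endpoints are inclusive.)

Sort by right endpoint; whenever an interval is uncovered, place a point at its right end.
Sorted: [5,8] [12,15] [10,16] [15,18] [12,19] [20,21] [19,22] [20,24] [24,26] [25,27]
{[5,8]} hit by 8; {[12,15],[10,16],[15,18],[12,19]} hit by 15; {[20,21],[19,22],[20,24]} hit by 21; {[24,26],[25,27]} hit by 26.
Points: 8, 15, 21, 26 (4 total).

4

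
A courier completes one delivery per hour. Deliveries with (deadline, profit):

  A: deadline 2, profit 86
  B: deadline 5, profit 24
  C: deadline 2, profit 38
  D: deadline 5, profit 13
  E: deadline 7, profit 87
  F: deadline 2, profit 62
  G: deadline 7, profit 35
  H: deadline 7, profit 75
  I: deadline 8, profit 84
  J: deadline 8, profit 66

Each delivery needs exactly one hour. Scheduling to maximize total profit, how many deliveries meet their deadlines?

Sort by profit descending; place each in the latest free slot ≤ its deadline.
Profit order: E=87 A=86 I=84 H=75 J=66 F=62 C=38 G=35 B=24 D=13
Assign: E→slot 7, A→slot 2, I→slot 8, H→slot 6, J→slot 5, F→slot 1, C skipped, G→slot 4, B→slot 3, D skipped.
Slots: [1:F] [2:A] [3:B] [4:G] [5:J] [6:H] [7:E] [8:I]
8 of 10 scheduled.

8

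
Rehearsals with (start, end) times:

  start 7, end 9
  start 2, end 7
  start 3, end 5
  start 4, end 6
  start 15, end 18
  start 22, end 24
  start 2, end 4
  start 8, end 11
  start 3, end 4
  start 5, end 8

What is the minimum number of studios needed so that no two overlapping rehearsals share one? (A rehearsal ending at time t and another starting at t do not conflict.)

Count concurrent intervals with a sweep; the peak is the room count.
starts: [2, 2, 3, 3, 4, 5, 7, 8, 15, 22]
ends:   [4, 4, 5, 6, 7, 8, 9, 11, 18, 24]
s2→1 s2→2 s3→3 s3→4  — peak 4.

4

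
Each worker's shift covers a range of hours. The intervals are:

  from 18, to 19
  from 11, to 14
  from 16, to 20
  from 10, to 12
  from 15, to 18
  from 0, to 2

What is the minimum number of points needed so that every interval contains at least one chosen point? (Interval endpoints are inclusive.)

Sort by right endpoint; whenever an interval is uncovered, place a point at its right end.
By right end: [0,2]  [10,12]  [11,14]  [15,18]  [18,19]  [16,20]
[0,2] uncovered → point at 2; [10,12] uncovered → point at 12; [15,18] uncovered → point at 18.
Points: 2, 12, 18 (3 total).

3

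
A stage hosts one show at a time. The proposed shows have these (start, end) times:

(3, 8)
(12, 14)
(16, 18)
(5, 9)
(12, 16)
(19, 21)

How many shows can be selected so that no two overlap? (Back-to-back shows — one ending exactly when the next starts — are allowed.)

4

Sorted by end: (3,8)  (5,9)  (12,14)  (12,16)  (16,18)  (19,21)
take (3,8); take (12,14); skip (12,16); take (16,18); take (19,21).
Selected 4 shows.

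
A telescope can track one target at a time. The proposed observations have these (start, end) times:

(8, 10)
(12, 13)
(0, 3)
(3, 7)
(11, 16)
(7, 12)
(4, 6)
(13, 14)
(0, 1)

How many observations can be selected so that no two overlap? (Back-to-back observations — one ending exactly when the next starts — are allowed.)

5

Greedy by earliest finish: after sorting by end time, pick each interval compatible with the last pick.
By end time: (0,1), (0,3), (4,6), (3,7), (8,10), (7,12), (12,13), (13,14), (11,16).
Pick (0,1); next start ≥ 1 → (4,6); next start ≥ 6 → (8,10); next start ≥ 10 → (12,13); next start ≥ 13 → (13,14).
Selected 5 observations.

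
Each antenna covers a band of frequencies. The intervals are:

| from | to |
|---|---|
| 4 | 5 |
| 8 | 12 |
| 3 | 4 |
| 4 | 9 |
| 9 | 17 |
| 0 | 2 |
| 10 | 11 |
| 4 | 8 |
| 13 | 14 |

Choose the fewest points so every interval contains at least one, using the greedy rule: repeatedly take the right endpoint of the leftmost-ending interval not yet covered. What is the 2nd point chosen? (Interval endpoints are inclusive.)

4

Sort by right endpoint; whenever an interval is uncovered, place a point at its right end.
By right end: [0,2]  [3,4]  [4,5]  [4,8]  [4,9]  [10,11]  [8,12]  [13,14]  [9,17]
[0,2] uncovered → point at 2; [3,4] uncovered → point at 4; [10,11] uncovered → point at 11; [13,14] uncovered → point at 14.
Points: 2, 4, 11, 14 (4 total).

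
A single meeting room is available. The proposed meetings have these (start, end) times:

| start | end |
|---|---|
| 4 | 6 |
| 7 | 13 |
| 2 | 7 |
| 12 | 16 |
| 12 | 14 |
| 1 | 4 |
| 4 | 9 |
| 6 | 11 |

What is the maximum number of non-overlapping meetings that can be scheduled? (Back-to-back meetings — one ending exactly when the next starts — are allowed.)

Sorted by end: (1,4)  (4,6)  (2,7)  (4,9)  (6,11)  (7,13)  (12,14)  (12,16)
take (1,4); take (4,6); skip (2,7); take (6,11); take (12,14); skip (12,16).
Selected 4 meetings.

4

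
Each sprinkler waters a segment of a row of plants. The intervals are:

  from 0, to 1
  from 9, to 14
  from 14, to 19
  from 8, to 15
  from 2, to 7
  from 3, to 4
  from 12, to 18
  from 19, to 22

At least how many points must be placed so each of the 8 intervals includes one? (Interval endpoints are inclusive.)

4

Sorted: [0,1] [3,4] [2,7] [9,14] [8,15] [12,18] [14,19] [19,22]
{[0,1]} hit by 1; {[3,4],[2,7]} hit by 4; {[9,14],[8,15],[12,18],[14,19]} hit by 14; {[19,22]} hit by 22.
Points: 1, 4, 14, 22 (4 total).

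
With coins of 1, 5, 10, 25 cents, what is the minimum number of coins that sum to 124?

10

124 − 4×25→24 − 2×10→4 − 4×1→0
Total coins = 4 + 2 + 4 = 10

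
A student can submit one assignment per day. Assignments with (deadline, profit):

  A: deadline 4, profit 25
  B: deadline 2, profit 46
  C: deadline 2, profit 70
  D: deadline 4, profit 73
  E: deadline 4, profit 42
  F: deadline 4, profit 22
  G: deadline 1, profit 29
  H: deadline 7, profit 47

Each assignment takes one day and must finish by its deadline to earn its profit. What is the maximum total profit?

278

By profit: D(d4,73), C(d2,70), H(d7,47), B(d2,46), E(d4,42), G(d1,29), A(d4,25), F(d4,22)
D→slot 4; C→slot 2; H→slot 7; B→slot 1; E→slot 3; G skipped; A skipped; F skipped.
Profit = 46 + 70 + 42 + 73 + 47 = 278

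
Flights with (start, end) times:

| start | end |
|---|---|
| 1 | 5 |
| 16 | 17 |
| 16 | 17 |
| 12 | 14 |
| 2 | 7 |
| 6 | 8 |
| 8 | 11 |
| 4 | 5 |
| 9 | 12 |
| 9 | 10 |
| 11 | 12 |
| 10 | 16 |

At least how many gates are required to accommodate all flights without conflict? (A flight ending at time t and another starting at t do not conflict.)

The answer is the maximum number of intervals overlapping at any instant.
starts: [1, 2, 4, 6, 8, 9, 9, 10, 11, 12, 16, 16]
ends:   [5, 5, 7, 8, 10, 11, 12, 12, 14, 16, 17, 17]
s1→1 s2→2 s4→3  — peak 3.

3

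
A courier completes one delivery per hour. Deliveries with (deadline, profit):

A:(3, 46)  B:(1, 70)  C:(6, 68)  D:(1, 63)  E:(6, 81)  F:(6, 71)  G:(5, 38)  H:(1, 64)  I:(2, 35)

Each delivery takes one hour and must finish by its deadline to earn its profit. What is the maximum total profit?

374

By profit: E(d6,81), F(d6,71), B(d1,70), C(d6,68), H(d1,64), D(d1,63), A(d3,46), G(d5,38), I(d2,35)
E→slot 6; F→slot 5; B→slot 1; C→slot 4; H skipped; D skipped; A→slot 3; G→slot 2; I skipped.
Profit = 70 + 38 + 46 + 68 + 71 + 81 = 374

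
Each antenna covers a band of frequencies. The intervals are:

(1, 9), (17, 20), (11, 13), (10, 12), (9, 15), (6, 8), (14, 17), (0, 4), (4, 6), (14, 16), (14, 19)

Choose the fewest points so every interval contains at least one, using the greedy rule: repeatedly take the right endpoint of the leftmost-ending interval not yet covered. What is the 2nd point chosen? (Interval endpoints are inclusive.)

Process intervals by earliest right end; each time one isn't hit yet, stab at its right endpoint.
By right end: [0,4]  [4,6]  [6,8]  [1,9]  [10,12]  [11,13]  [9,15]  [14,16]  [14,17]  [14,19]  [17,20]
[0,4] uncovered → point at 4; [6,8] uncovered → point at 8; [10,12] uncovered → point at 12; [14,16] uncovered → point at 16; [17,20] uncovered → point at 20.
Points: 4, 8, 12, 16, 20 (5 total).

8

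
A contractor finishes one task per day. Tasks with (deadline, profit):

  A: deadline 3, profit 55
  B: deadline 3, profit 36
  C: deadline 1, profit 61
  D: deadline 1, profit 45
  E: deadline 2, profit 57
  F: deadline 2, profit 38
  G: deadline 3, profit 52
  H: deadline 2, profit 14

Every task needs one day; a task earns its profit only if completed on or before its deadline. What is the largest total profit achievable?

Sort by profit descending; place each in the latest free slot ≤ its deadline.
Profit order: C=61 E=57 A=55 G=52 D=45 F=38 B=36 H=14
Assign: C→slot 1, E→slot 2, A→slot 3, G skipped, D skipped, F skipped, B skipped, H skipped.
Slots: [1:C] [2:E] [3:A]
Profit = 61 + 57 + 55 = 173

173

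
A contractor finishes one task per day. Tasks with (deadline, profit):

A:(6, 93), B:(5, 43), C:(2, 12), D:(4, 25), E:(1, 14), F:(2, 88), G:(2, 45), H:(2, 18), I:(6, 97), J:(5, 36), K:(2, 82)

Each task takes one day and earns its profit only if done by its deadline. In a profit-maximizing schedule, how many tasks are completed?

Sort by profit descending; place each in the latest free slot ≤ its deadline.
Profit order: I=97 A=93 F=88 K=82 G=45 B=43 J=36 D=25 H=18 E=14 C=12
Assign: I→slot 6, A→slot 5, F→slot 2, K→slot 1, G skipped, B→slot 4, J→slot 3, D skipped, H skipped, E skipped, C skipped.
Slots: [1:K] [2:F] [3:J] [4:B] [5:A] [6:I]
6 of 11 scheduled.

6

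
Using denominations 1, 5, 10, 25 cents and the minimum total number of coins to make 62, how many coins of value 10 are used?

1

62 = 2×25 + 1×10 + 2×1
Count of 10: 1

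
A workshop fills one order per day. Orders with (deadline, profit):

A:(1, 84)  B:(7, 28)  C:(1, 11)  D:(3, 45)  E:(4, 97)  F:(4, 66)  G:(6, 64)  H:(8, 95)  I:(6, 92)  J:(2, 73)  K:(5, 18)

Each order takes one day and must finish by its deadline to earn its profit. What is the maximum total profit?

599

Take jobs in profit order; each goes to the latest open slot no later than its deadline.
By profit: E(d4,97), H(d8,95), I(d6,92), A(d1,84), J(d2,73), F(d4,66), G(d6,64), D(d3,45), B(d7,28), K(d5,18), C(d1,11)
E→slot 4; H→slot 8; I→slot 6; A→slot 1; J→slot 2; F→slot 3; G→slot 5; D skipped; B→slot 7; K skipped; C skipped.
Profit = 84 + 73 + 66 + 97 + 64 + 92 + 28 + 95 = 599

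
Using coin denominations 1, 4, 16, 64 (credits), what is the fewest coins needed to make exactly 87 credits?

6

Use the largest denomination that fits, subtract, and repeat.
87 = 1×64 + 1×16 + 1×4 + 3×1
Total coins = 1 + 1 + 1 + 3 = 6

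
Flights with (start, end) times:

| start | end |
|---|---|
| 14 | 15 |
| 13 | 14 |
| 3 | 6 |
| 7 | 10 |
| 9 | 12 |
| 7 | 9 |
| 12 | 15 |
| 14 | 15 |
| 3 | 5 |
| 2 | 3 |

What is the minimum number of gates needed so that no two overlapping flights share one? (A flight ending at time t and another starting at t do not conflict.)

3

Count concurrent intervals with a sweep; the peak is the room count.
starts: [2, 3, 3, 7, 7, 9, 12, 13, 14, 14]
ends:   [3, 5, 6, 9, 10, 12, 14, 15, 15, 15]
s2→1 e3→0 s3→1 s3→2 e5→1 e6→0 s7→1 s7→2 e9→1 s9→2 e10→1 e12→0 s12→1 s13→2 e14→1 s14→2 s14→3  — peak 3.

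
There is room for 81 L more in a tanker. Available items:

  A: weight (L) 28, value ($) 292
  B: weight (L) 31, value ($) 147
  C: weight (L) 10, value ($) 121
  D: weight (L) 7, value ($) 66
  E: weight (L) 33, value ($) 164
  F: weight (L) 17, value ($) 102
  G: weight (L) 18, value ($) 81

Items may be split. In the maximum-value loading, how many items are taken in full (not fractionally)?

4

Ratios (sorted): C 12.10, A 10.43, D 9.43, F 6.00, E 4.97, B 4.74, G 4.50
take C (10 @ 121); take A (28 @ 292); take D (7 @ 66); take F (17 @ 102); take 19/33 of E → 94.42. Capacity used 81/81.
4 item(s) taken whole; one partial (take 19/33 of E).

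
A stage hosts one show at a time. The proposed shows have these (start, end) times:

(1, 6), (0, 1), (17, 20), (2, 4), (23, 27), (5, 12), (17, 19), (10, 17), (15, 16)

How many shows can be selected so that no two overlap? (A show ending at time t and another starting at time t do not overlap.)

6

Order by finish time; keep every interval that doesn't clash with the previous kept one.
Sorted by end: (0,1)  (2,4)  (1,6)  (5,12)  (15,16)  (10,17)  (17,19)  (17,20)  (23,27)
take (0,1); take (2,4); skip (1,6); take (5,12); take (15,16); take (17,19); take (23,27).
Selected 6 shows.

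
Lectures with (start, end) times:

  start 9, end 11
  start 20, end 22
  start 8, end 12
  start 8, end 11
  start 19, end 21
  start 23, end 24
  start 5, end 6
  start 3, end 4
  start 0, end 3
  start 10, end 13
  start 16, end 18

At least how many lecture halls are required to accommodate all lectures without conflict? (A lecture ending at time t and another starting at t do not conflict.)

Count concurrent intervals with a sweep; the peak is the room count.
starts: [0, 3, 5, 8, 8, 9, 10, 16, 19, 20, 23]
ends:   [3, 4, 6, 11, 11, 12, 13, 18, 21, 22, 24]
s0→1 e3→0 s3→1 e4→0 s5→1 e6→0 s8→1 s8→2 s9→3 s10→4  — peak 4.

4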